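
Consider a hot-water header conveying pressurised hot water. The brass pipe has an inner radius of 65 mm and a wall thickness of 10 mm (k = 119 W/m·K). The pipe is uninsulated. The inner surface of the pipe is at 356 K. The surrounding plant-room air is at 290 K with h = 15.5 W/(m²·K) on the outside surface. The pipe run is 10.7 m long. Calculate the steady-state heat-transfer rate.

Q ≈ 5150 W

Per-layer cylindrical resistances, series-summed:
R_brass pipe wall = ln(75/65)/(2π×119×10.7) = 1.789×10^-5 K/W
R_outer film = 1/(h_o·2πr_oL) = 1/(15.5×2π×0.075×10.7) = 0.0128 K/W
R_total = 0.01281 K/W
Q = ΔT/R_total = 66/0.01281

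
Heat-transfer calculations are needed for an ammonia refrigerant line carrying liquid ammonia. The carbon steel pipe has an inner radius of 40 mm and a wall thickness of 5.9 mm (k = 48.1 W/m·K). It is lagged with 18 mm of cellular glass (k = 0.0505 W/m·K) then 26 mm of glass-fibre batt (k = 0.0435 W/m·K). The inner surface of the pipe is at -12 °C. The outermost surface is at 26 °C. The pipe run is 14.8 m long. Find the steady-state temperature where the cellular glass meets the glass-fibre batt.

Radial resistances (cylindrical: R_cond = ln(r_o/r_i)/(2πkL), R_conv = 1/(h·2πrL)):
R_carbon steel pipe wall = ln(45.9/40)/(2π×48.1×14.8) = 3.076×10^-5 K/W
R_cellular glass = ln(63.9/45.9)/(2π×0.0505×14.8) = 0.07045 K/W
R_glass-fibre batt = ln(89.9/63.9)/(2π×0.0435×14.8) = 0.08439 K/W
R_total = 0.1549 K/W
Q = ΔT/R_total = 38/0.1549
Q = 245 W
T_interface = T_inner + Q·ΣR(inner→interface) = -12 + 245×0.07048

T ≈ 5.29 °C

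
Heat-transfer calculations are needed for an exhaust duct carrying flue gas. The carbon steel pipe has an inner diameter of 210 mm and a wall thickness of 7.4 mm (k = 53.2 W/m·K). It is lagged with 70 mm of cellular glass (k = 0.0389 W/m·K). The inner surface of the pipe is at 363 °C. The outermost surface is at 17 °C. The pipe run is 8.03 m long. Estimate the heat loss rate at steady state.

Treating each annulus and film as a series resistance:
R_carbon steel pipe wall = ln(112.4/105)/(2π×53.2×8.03) = 2.537×10^-5 K/W
R_cellular glass = ln(182.4/112.4)/(2π×0.0389×8.03) = 0.2467 K/W
R_total = 0.2467 K/W
Q = ΔT/R_total = 346/0.2467

Q ≈ 1400 W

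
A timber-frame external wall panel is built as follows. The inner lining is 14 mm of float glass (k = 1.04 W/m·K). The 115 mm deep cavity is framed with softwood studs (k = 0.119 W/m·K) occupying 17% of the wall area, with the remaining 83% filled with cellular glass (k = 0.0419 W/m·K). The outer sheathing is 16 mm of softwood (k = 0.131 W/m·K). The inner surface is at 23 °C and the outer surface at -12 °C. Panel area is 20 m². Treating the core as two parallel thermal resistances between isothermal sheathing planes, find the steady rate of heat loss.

Q ≈ 314 W

Sheathing layers in series; stud and cavity paths in parallel between them.
R_inner = 0.014/(1.04×20) = 6.731×10^-4 K/W
R_stud  = 0.115/(0.119×0.17×20) = 0.2842 K/W
R_cav   = 0.115/(0.0419×0.83×20) = 0.1653 K/W
1/R_core = 1/R_stud + 1/R_cav → R_core = 0.1045 K/W
R_outer = 0.016/(0.131×20) = 0.006107 K/W
R_total = 0.1113 K/W
Q = ΔT/R_total = 35/0.1113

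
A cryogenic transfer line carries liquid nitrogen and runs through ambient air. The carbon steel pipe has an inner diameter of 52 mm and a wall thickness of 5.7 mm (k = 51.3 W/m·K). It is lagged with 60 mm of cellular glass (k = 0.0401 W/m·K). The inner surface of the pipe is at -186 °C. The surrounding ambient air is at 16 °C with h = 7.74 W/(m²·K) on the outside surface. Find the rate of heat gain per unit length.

For a radial system each layer contributes R = ln(r_out/r_in)/(2πkL); films add R = 1/(hA).
R_carbon steel pipe wall = ln(31.7/26)/(2π×51.3×1) = 6.15×10^-4 K/W
R_cellular glass = ln(91.7/31.7)/(2π×0.0401×1) = 4.216 K/W
R_outer film = 1/(h_o·2πr_oL) = 1/(7.74×2π×0.0917×1) = 0.2242 K/W
R_total = 4.441 K/W
Q = ΔT/R_total = 202/4.441

q′ ≈ 45.5 W/m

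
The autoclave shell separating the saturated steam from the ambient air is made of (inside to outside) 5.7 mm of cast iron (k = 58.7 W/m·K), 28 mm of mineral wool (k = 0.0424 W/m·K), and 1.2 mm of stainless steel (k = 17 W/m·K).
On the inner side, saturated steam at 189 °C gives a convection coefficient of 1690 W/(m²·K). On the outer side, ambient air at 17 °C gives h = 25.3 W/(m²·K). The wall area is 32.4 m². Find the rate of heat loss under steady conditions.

Thermal resistances in series:
R_inner film = 1/(h_i·A) = 1/(1690×32.4) = 1.826×10^-5 K/W
R_cast iron = L/(kA) = 0.0057/(58.7×32.4) = 2.997×10^-6 K/W
R_mineral wool = L/(kA) = 0.028/(0.0424×32.4) = 0.02038 K/W
R_stainless steel = L/(kA) = 0.0012/(17×32.4) = 2.179×10^-6 K/W
R_outer film = 1/(h_o·A) = 1/(25.3×32.4) = 0.00122 K/W
R_total = 0.02163 K/W
Q = ΔT / R_total = 172 / 0.02163

Q ≈ 7950 W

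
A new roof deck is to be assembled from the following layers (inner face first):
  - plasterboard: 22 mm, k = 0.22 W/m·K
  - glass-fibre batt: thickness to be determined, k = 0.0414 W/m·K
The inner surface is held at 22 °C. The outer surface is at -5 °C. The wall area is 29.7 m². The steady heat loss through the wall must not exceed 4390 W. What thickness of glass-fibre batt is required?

L ≈ 3.42 mm

Treating each layer as a thermal resistance in series:
R_plasterboard = L/(kA) = 0.022/(0.22×29.7) = 0.003367 K/W
Sum of the known resistances R_other = 0.003367 K/W
Required total resistance R_tot = ΔT/Q_allow = 27/4390 = 0.00615 K/W
R_glass-fibre batt = R_tot − R_other = 0.002783 K/W
L = R·k·A = 0.002783×0.0414×29.7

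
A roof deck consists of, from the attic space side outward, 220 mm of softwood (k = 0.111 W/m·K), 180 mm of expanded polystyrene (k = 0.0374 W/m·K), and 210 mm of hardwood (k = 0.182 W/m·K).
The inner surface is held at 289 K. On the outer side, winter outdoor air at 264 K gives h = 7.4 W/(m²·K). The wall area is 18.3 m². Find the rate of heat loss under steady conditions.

Series thermal resistances:
R_softwood = L/(kA) = 0.22/(0.111×18.3) = 0.1083 K/W
R_expanded polystyrene = L/(kA) = 0.18/(0.0374×18.3) = 0.263 K/W
R_hardwood = L/(kA) = 0.21/(0.182×18.3) = 0.06305 K/W
R_outer film = 1/(h_o·A) = 1/(7.4×18.3) = 0.007384 K/W
R_total = 0.4417 K/W
Q = ΔT / R_total = 25 / 0.4417

Q ≈ 56.6 W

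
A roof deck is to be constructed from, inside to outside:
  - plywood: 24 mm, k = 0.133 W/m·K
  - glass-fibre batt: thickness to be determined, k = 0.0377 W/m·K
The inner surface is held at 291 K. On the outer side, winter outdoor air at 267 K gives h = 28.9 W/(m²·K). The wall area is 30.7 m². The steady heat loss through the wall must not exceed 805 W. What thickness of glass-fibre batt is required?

Model the wall as resistances in series:
R_plywood = L/(kA) = 0.024/(0.133×30.7) = 0.005878 K/W
R_outer film = 1/(h_o·A) = 1/(28.9×30.7) = 0.001127 K/W
Sum of the known resistances R_other = 0.007005 K/W
Required total resistance R_tot = ΔT/Q_allow = 24/805 = 0.02981 K/W
R_glass-fibre batt = R_tot − R_other = 0.02281 K/W
L = R·k·A = 0.02281×0.0377×30.7

L ≈ 26.4 mm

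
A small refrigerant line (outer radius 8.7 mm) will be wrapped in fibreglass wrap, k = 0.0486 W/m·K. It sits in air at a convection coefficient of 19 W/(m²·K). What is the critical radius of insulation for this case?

For a cylinder r_cr = k/h = 0.0486/19
r_cr = 2.56 mm; since the bare radius (8.7 mm) is above r_cr, any added insulation will reduce heat loss.

r_cr ≈ 2.56 mm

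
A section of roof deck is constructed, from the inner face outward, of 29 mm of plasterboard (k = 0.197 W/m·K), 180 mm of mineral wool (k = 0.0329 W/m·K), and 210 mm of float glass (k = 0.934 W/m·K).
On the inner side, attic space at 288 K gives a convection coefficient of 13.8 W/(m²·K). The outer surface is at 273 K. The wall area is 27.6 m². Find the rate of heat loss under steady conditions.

Series thermal resistances:
R_inner film = 1/(h_i·A) = 1/(13.8×27.6) = 0.002625 K/W
R_plasterboard = L/(kA) = 0.029/(0.197×27.6) = 0.005334 K/W
R_mineral wool = L/(kA) = 0.18/(0.0329×27.6) = 0.1982 K/W
R_float glass = L/(kA) = 0.21/(0.934×27.6) = 0.008146 K/W
R_total = 0.2143 K/W
Q = ΔT / R_total = 15 / 0.2143

Q ≈ 70 W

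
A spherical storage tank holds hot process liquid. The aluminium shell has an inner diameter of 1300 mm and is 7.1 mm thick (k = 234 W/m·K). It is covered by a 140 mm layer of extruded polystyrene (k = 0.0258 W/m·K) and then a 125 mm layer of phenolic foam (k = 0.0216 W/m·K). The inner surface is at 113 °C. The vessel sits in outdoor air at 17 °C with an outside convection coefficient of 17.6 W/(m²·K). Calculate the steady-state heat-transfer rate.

Q ≈ 65.9 W

For a spherical shell R = (1/r₁ − 1/r₂)/(4πk); film R = 1/(h·4πr²). In series:
R_aluminium shell = (1/0.65 − 1/0.6571)/(4π×234) = 5.653×10^-6 K/W
R_extruded polystyrene = (1/0.6571 − 1/0.7971)/(4π×0.0258) = 0.8244 K/W
R_phenolic foam = (1/0.7971 − 1/0.9221)/(4π×0.0216) = 0.6265 K/W
R_outer film = 1/(h·4πr_o²) = 1/(17.6×4π×0.9221²) = 0.005318 K/W
R_total = 1.456 K/W
Q = ΔT/R_total = 96/1.456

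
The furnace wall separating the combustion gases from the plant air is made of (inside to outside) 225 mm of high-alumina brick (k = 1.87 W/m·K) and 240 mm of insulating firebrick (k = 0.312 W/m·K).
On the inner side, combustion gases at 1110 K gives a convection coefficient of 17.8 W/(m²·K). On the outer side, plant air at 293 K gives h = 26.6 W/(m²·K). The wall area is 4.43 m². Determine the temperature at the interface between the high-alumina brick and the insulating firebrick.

T ≈ 963 K

Series thermal resistances:
R_inner film = 1/(h_i·A) = 1/(17.8×4.43) = 0.01268 K/W
R_high-alumina brick = L/(kA) = 0.225/(1.87×4.43) = 0.02716 K/W
R_insulating firebrick = L/(kA) = 0.24/(0.312×4.43) = 0.1736 K/W
R_outer film = 1/(h_o·A) = 1/(26.6×4.43) = 0.008486 K/W
R_total = 0.222 K/W;  Q = ΔT/R_total = 817/0.222 = 3681 W
T_interface = T_inner − Q·ΣR(inner→interface) = 1110 − 3680×0.03984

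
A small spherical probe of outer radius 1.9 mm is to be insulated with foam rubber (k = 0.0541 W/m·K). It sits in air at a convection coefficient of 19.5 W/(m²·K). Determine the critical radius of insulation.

For a sphere r_cr = 2k/h = 2×0.0541/19.5
r_cr = 5.55 mm; since the bare radius (1.9 mm) is below r_cr, adding a thin layer of insulation will *increase* heat loss.

r_cr ≈ 5.55 mm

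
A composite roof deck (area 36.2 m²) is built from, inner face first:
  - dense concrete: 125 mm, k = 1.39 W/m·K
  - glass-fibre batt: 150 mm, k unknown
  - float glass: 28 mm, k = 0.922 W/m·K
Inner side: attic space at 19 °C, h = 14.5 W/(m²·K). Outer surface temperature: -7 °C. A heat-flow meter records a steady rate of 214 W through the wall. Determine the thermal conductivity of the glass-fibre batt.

Series thermal resistances:
R_inner film = 1/(h_i·A) = 1/(14.5×36.2) = 0.001905 K/W
R_dense concrete = L/(kA) = 0.125/(1.39×36.2) = 0.002484 K/W
R_float glass = L/(kA) = 0.028/(0.922×36.2) = 8.389×10^-4 K/W
Sum of known resistances R_other = 0.005228 K/W
Total R = ΔT/Q = 26/214 = 0.1215 K/W
R_glass-fibre batt = R_total − R_other = 0.1163 K/W
k = L/(R·A) = 0.15/(0.1163×36.2)

k ≈ 0.0356 W/(m·K)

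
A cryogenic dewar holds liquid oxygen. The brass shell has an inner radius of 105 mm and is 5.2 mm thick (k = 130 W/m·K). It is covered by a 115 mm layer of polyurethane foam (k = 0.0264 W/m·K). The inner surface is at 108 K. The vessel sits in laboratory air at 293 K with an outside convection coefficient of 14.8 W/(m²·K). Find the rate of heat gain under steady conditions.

Radial (spherical) resistances in series:
R_brass shell = (1/0.105 − 1/0.1102)/(4π×130) = 2.751×10^-4 K/W
R_polyurethane foam = (1/0.1102 − 1/0.2252)/(4π×0.0264) = 13.97 K/W
R_outer film = 1/(h·4πr_o²) = 1/(14.8×4π×0.2252²) = 0.106 K/W
R_total = 14.07 K/W
Q = ΔT/R_total = 185/14.07

Q ≈ 13.1 W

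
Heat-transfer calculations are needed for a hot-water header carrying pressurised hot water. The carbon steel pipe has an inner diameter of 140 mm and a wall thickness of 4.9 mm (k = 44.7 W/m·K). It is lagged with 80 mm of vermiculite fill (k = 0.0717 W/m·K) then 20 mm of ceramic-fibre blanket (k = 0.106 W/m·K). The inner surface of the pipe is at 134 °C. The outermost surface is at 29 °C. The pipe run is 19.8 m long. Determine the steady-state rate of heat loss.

Q ≈ 1160 W

Cylindrical conduction, so R = ln(r₂/r₁)/(2πkL) per layer, in series:
R_carbon steel pipe wall = ln(74.9/70)/(2π×44.7×19.8) = 1.217×10^-5 K/W
R_vermiculite fill = ln(154.9/74.9)/(2π×0.0717×19.8) = 0.08146 K/W
R_ceramic-fibre blanket = ln(174.9/154.9)/(2π×0.106×19.8) = 0.009209 K/W
R_total = 0.09068 K/W
Q = ΔT/R_total = 105/0.09068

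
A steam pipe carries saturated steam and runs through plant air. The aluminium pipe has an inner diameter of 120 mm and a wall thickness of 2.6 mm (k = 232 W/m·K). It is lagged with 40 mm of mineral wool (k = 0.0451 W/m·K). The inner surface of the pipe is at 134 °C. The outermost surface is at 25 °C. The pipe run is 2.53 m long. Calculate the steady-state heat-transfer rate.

Per-layer cylindrical resistances, series-summed:
R_aluminium pipe wall = ln(62.6/60)/(2π×232×2.53) = 1.15×10^-5 K/W
R_mineral wool = ln(102.6/62.6)/(2π×0.0451×2.53) = 0.6892 K/W
R_total = 0.6892 K/W
Q = ΔT/R_total = 109/0.6892

Q ≈ 158 W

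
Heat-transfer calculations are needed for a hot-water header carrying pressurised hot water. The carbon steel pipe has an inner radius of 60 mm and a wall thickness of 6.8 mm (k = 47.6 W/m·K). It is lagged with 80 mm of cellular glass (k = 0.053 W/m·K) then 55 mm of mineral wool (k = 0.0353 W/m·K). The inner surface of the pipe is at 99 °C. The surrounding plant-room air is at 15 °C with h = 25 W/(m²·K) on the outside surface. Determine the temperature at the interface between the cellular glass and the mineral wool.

T ≈ 47.1 °C

Radial resistances (cylindrical: R_cond = ln(r_o/r_i)/(2πkL), R_conv = 1/(h·2πrL)):
R_carbon steel pipe wall = ln(66.8/60)/(2π×47.6×1) = 3.59×10^-4 K/W
R_cellular glass = ln(146.8/66.8)/(2π×0.053×1) = 2.364 K/W
R_mineral wool = ln(201.8/146.8)/(2π×0.0353×1) = 1.435 K/W
R_outer film = 1/(h_o·2πr_oL) = 1/(25×2π×0.2018×1) = 0.03155 K/W
R_total = 3.831 K/W
Q = ΔT/R_total = 84/3.831
Q = 21.9 W/m
T_interface = T_inner − Q·ΣR(inner→interface) = 99 − 21.9×2.365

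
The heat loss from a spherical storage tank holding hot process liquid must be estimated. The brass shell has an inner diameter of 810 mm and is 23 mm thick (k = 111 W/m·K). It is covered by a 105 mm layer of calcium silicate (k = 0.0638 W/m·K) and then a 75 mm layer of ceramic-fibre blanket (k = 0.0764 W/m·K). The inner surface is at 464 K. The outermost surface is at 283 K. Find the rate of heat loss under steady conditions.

For a spherical shell R = (1/r₁ − 1/r₂)/(4πk); film R = 1/(h·4πr²). In series:
R_brass shell = (1/0.405 − 1/0.428)/(4π×111) = 9.513×10^-5 K/W
R_calcium silicate = (1/0.428 − 1/0.533)/(4π×0.0638) = 0.5741 K/W
R_ceramic-fibre blanket = (1/0.533 − 1/0.608)/(4π×0.0764) = 0.2411 K/W
R_total = 0.8153 K/W
Q = ΔT/R_total = 181/0.8153

Q ≈ 222 W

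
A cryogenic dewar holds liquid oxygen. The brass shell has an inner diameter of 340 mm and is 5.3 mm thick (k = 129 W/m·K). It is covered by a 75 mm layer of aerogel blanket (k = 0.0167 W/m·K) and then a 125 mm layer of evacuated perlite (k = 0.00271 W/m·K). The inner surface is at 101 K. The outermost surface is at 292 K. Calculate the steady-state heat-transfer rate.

Q ≈ 4.04 W

Each spherical layer contributes R = (1/r_i − 1/r_o)/(4πk):
R_brass shell = (1/0.17 − 1/0.1753)/(4π×129) = 1.097×10^-4 K/W
R_aerogel blanket = (1/0.1753 − 1/0.2503)/(4π×0.0167) = 8.145 K/W
R_evacuated perlite = (1/0.2503 − 1/0.3753)/(4π×0.00271) = 39.07 K/W
R_total = 47.22 K/W
Q = ΔT/R_total = 191/47.22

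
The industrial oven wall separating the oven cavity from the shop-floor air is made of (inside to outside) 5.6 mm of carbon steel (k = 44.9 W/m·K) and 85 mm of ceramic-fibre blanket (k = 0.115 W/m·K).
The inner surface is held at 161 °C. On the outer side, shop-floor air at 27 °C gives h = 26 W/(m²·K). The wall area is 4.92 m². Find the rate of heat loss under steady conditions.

Model the wall as resistances in series:
R_carbon steel = L/(kA) = 0.0056/(44.9×4.92) = 2.535×10^-5 K/W
R_ceramic-fibre blanket = L/(kA) = 0.085/(0.115×4.92) = 0.1502 K/W
R_outer film = 1/(h_o·A) = 1/(26×4.92) = 0.007817 K/W
R_total = 0.1581 K/W
Q = ΔT / R_total = 134 / 0.1581

Q ≈ 848 W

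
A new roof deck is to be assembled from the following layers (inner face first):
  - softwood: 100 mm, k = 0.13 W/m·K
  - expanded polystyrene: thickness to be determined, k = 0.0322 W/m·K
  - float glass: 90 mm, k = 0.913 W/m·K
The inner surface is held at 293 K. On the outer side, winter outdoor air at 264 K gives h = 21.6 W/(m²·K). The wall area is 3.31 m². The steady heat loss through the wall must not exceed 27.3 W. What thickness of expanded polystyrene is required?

Model the wall as resistances in series:
R_softwood = L/(kA) = 0.1/(0.13×3.31) = 0.2324 K/W
R_float glass = L/(kA) = 0.09/(0.913×3.31) = 0.02978 K/W
R_outer film = 1/(h_o·A) = 1/(21.6×3.31) = 0.01399 K/W
Sum of the known resistances R_other = 0.2762 K/W
Required total resistance R_tot = ΔT/Q_allow = 29/27.3 = 1.062 K/W
R_expanded polystyrene = R_tot − R_other = 0.7861 K/W
L = R·k·A = 0.7861×0.0322×3.31

L ≈ 83.8 mm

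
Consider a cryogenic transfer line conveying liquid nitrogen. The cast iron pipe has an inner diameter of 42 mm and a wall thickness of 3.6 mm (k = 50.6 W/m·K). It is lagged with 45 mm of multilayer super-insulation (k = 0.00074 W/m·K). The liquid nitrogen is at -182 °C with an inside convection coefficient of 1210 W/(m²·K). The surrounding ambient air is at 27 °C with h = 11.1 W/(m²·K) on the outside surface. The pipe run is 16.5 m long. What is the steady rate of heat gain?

Per-layer cylindrical resistances, series-summed:
R_inner film = 1/(h_i·2πr₁L) = 1/(1210×2π×0.021×16.5) = 3.796×10^-4 K/W
R_cast iron pipe wall = ln(24.6/21)/(2π×50.6×16.5) = 3.016×10^-5 K/W
R_multilayer super-insulation = ln(69.6/24.6)/(2π×0.00074×16.5) = 13.56 K/W
R_outer film = 1/(h_o·2πr_oL) = 1/(11.1×2π×0.0696×16.5) = 0.01249 K/W
R_total = 13.57 K/W
Q = ΔT/R_total = 209/13.57

Q ≈ 15.4 W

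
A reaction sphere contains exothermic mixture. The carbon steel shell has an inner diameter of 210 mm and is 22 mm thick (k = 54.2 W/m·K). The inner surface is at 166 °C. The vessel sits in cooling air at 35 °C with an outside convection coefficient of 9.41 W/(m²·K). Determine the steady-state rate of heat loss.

Each spherical layer contributes R = (1/r_i − 1/r_o)/(4πk):
R_carbon steel shell = (1/0.105 − 1/0.127)/(4π×54.2) = 0.002422 K/W
R_outer film = 1/(h·4πr_o²) = 1/(9.41×4π×0.127²) = 0.5243 K/W
R_total = 0.5267 K/W
Q = ΔT/R_total = 131/0.5267

Q ≈ 249 W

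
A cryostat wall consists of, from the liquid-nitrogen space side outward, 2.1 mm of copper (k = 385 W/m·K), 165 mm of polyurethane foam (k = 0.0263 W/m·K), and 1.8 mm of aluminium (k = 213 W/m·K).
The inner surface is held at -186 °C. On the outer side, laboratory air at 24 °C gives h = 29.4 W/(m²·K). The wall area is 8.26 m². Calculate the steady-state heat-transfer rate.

Q ≈ 275 W

Thermal resistances in series:
R_copper = L/(kA) = 0.0021/(385×8.26) = 6.604×10^-7 K/W
R_polyurethane foam = L/(kA) = 0.165/(0.0263×8.26) = 0.7595 K/W
R_aluminium = L/(kA) = 0.0018/(213×8.26) = 1.023×10^-6 K/W
R_outer film = 1/(h_o·A) = 1/(29.4×8.26) = 0.004118 K/W
R_total = 0.7637 K/W
Q = ΔT / R_total = 210 / 0.7637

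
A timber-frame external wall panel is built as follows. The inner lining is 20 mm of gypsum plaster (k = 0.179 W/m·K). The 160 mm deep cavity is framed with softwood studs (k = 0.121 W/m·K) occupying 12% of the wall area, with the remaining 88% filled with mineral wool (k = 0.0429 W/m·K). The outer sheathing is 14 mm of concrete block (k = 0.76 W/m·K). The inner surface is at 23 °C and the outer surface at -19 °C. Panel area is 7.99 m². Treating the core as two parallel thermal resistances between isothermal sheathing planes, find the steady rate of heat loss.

Sheathing layers in series; stud and cavity paths in parallel between them.
R_inner = 0.02/(0.179×7.99) = 0.01398 K/W
R_stud  = 0.16/(0.121×0.12×7.99) = 1.379 K/W
R_cav   = 0.16/(0.0429×0.88×7.99) = 0.5304 K/W
1/R_core = 1/R_stud + 1/R_cav → R_core = 0.3831 K/W
R_outer = 0.014/(0.76×7.99) = 0.002306 K/W
R_total = 0.3994 K/W
Q = ΔT/R_total = 42/0.3994

Q ≈ 105 W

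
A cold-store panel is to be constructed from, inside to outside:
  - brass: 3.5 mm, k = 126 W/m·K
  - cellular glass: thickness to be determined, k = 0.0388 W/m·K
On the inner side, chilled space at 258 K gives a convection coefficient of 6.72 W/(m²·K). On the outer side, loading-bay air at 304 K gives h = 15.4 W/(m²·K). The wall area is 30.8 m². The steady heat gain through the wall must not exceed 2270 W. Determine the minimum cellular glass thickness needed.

Model the wall as resistances in series:
R_inner film = 1/(h_i·A) = 1/(6.72×30.8) = 0.004831 K/W
R_brass = L/(kA) = 0.0035/(126×30.8) = 9.019×10^-7 K/W
R_outer film = 1/(h_o·A) = 1/(15.4×30.8) = 0.002108 K/W
Sum of the known resistances R_other = 0.006941 K/W
Required total resistance R_tot = ΔT/Q_allow = 46/2270 = 0.02026 K/W
R_cellular glass = R_tot − R_other = 0.01332 K/W
L = R·k·A = 0.01332×0.0388×30.8

L ≈ 15.9 mm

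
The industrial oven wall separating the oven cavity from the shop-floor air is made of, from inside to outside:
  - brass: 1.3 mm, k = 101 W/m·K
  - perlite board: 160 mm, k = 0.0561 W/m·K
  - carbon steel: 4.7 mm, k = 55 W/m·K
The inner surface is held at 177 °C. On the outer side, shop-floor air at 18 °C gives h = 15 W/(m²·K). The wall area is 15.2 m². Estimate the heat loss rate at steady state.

Q ≈ 828 W

Thermal resistances in series:
R_brass = L/(kA) = 0.0013/(101×15.2) = 8.468×10^-7 K/W
R_perlite board = L/(kA) = 0.16/(0.0561×15.2) = 0.1876 K/W
R_carbon steel = L/(kA) = 0.0047/(55×15.2) = 5.622×10^-6 K/W
R_outer film = 1/(h_o·A) = 1/(15×15.2) = 0.004386 K/W
R_total = 0.192 K/W
Q = ΔT / R_total = 159 / 0.192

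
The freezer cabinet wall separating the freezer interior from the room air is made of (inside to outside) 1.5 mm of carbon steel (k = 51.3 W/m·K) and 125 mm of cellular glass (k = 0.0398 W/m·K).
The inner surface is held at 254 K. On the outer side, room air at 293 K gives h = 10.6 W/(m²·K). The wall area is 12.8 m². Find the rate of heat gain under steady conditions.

Model the wall as resistances in series:
R_carbon steel = L/(kA) = 0.0015/(51.3×12.8) = 2.284×10^-6 K/W
R_cellular glass = L/(kA) = 0.125/(0.0398×12.8) = 0.2454 K/W
R_outer film = 1/(h_o·A) = 1/(10.6×12.8) = 0.00737 K/W
R_total = 0.2527 K/W
Q = ΔT / R_total = 39 / 0.2527

Q ≈ 154 W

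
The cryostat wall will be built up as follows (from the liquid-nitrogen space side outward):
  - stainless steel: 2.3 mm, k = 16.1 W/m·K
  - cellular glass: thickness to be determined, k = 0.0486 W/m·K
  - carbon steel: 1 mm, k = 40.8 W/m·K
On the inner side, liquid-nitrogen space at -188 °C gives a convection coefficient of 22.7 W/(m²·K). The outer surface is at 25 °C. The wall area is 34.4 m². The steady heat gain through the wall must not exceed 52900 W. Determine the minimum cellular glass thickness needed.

Thermal resistances in series:
R_inner film = 1/(h_i·A) = 1/(22.7×34.4) = 0.001281 K/W
R_stainless steel = L/(kA) = 0.0023/(16.1×34.4) = 4.153×10^-6 K/W
R_carbon steel = L/(kA) = 0.001/(40.8×34.4) = 7.125×10^-7 K/W
Sum of the known resistances R_other = 0.001285 K/W
Required total resistance R_tot = ΔT/Q_allow = 213/52900 = 0.004026 K/W
R_cellular glass = R_tot − R_other = 0.002741 K/W
L = R·k·A = 0.002741×0.0486×34.4

L ≈ 4.58 mm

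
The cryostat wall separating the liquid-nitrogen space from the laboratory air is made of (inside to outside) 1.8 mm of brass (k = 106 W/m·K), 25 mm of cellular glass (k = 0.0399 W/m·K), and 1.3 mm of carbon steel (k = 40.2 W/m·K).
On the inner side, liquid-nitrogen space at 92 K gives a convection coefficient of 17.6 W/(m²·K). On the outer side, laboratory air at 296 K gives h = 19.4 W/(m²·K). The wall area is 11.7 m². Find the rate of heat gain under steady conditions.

Q ≈ 3250 W

Treating each layer as a thermal resistance in series:
R_inner film = 1/(h_i·A) = 1/(17.6×11.7) = 0.004856 K/W
R_brass = L/(kA) = 0.0018/(106×11.7) = 1.451×10^-6 K/W
R_cellular glass = L/(kA) = 0.025/(0.0399×11.7) = 0.05355 K/W
R_carbon steel = L/(kA) = 0.0013/(40.2×11.7) = 2.764×10^-6 K/W
R_outer film = 1/(h_o·A) = 1/(19.4×11.7) = 0.004406 K/W
R_total = 0.06282 K/W
Q = ΔT / R_total = 204 / 0.06282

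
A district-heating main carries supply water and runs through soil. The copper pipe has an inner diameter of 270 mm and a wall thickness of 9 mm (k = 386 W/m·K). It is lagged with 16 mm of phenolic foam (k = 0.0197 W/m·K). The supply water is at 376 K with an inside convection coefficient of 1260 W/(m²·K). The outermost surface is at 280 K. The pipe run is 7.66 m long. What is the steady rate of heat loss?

Cylindrical conduction, so R = ln(r₂/r₁)/(2πkL) per layer, in series:
R_inner film = 1/(h_i·2πr₁L) = 1/(1260×2π×0.135×7.66) = 1.221×10^-4 K/W
R_copper pipe wall = ln(144/135)/(2π×386×7.66) = 3.474×10^-6 K/W
R_phenolic foam = ln(160/144)/(2π×0.0197×7.66) = 0.1111 K/W
R_total = 0.1112 K/W
Q = ΔT/R_total = 96/0.1112

Q ≈ 863 W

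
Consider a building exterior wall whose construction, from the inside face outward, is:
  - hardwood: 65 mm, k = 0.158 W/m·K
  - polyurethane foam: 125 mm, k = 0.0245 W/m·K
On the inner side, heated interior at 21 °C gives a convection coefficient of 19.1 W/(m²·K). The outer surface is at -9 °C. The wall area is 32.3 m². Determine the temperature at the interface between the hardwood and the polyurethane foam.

Thermal resistances in series:
R_inner film = 1/(h_i·A) = 1/(19.1×32.3) = 0.001621 K/W
R_hardwood = L/(kA) = 0.065/(0.158×32.3) = 0.01274 K/W
R_polyurethane foam = L/(kA) = 0.125/(0.0245×32.3) = 0.158 K/W
R_total = 0.1723 K/W;  Q = ΔT/R_total = 30/0.1723 = 174.1 W
T_interface = T_inner − Q·ΣR(inner→interface) = 21 − 174×0.01436

T ≈ 18.5 °C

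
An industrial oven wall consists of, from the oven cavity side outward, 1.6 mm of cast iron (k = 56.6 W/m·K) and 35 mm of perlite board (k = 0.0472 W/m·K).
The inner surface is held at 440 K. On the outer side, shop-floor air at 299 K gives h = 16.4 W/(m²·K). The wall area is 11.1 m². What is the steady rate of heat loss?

Q ≈ 1950 W

Model the wall as resistances in series:
R_cast iron = L/(kA) = 0.0016/(56.6×11.1) = 2.547×10^-6 K/W
R_perlite board = L/(kA) = 0.035/(0.0472×11.1) = 0.0668 K/W
R_outer film = 1/(h_o·A) = 1/(16.4×11.1) = 0.005493 K/W
R_total = 0.0723 K/W
Q = ΔT / R_total = 141 / 0.0723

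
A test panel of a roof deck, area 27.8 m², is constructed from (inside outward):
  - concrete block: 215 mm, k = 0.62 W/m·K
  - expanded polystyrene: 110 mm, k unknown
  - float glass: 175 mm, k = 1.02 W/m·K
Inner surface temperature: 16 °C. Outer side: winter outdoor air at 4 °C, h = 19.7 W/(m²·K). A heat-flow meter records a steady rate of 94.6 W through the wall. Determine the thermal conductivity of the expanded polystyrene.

k ≈ 0.0372 W/(m·K)

Using the resistance-network approach (series):
R_concrete block = L/(kA) = 0.215/(0.62×27.8) = 0.01247 K/W
R_float glass = L/(kA) = 0.175/(1.02×27.8) = 0.006172 K/W
R_outer film = 1/(h_o·A) = 1/(19.7×27.8) = 0.001826 K/W
Sum of known resistances R_other = 0.02047 K/W
Total R = ΔT/Q = 12/94.6 = 0.1268 K/W
R_expanded polystyrene = R_total − R_other = 0.1064 K/W
k = L/(R·A) = 0.11/(0.1064×27.8)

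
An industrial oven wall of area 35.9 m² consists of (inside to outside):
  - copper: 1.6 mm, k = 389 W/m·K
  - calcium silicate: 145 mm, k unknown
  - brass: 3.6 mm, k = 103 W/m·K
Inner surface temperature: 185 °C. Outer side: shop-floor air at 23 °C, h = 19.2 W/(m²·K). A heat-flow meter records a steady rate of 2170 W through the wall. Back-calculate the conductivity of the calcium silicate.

Thermal resistances in series:
R_copper = L/(kA) = 0.0016/(389×35.9) = 1.146×10^-7 K/W
R_brass = L/(kA) = 0.0036/(103×35.9) = 9.736×10^-7 K/W
R_outer film = 1/(h_o·A) = 1/(19.2×35.9) = 0.001451 K/W
Sum of known resistances R_other = 0.001452 K/W
Total R = ΔT/Q = 162/2170 = 0.07465 K/W
R_calcium silicate = R_total − R_other = 0.0732 K/W
k = L/(R·A) = 0.145/(0.0732×35.9)

k ≈ 0.0552 W/(m·K)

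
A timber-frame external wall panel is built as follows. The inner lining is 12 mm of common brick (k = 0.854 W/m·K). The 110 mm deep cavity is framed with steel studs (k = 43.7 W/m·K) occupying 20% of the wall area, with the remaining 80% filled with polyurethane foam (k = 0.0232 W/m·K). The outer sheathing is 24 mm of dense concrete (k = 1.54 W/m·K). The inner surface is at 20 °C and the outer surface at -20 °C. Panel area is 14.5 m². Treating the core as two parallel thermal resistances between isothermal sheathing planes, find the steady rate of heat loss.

Q ≈ 13700 W

Sheathing layers in series; stud and cavity paths in parallel between them.
R_inner = 0.012/(0.854×14.5) = 9.691×10^-4 K/W
R_stud  = 0.11/(43.7×0.2×14.5) = 8.68×10^-4 K/W
R_cav   = 0.11/(0.0232×0.8×14.5) = 0.4087 K/W
1/R_core = 1/R_stud + 1/R_cav → R_core = 8.661×10^-4 K/W
R_outer = 0.024/(1.54×14.5) = 0.001075 K/W
R_total = 0.00291 K/W
Q = ΔT/R_total = 40/0.00291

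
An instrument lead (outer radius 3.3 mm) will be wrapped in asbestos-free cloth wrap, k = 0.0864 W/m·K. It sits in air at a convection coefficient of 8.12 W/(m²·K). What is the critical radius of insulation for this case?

r_cr ≈ 10.6 mm

For a cylinder r_cr = k/h = 0.0864/8.12
r_cr = 10.6 mm; since the bare radius (3.3 mm) is below r_cr, adding a thin layer of insulation will *increase* heat loss.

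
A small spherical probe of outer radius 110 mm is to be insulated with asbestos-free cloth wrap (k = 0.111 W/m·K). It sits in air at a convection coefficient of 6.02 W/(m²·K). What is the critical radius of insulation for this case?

For a sphere r_cr = 2k/h = 2×0.111/6.02
r_cr = 36.9 mm; since the bare radius (110 mm) is above r_cr, any added insulation will reduce heat loss.

r_cr ≈ 36.9 mm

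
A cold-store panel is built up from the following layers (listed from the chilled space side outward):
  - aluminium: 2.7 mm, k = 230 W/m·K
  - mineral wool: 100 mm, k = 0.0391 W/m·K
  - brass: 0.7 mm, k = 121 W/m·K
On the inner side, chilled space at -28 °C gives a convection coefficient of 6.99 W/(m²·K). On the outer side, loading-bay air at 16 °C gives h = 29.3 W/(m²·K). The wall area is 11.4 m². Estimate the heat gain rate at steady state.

Q ≈ 183 W

Thermal resistances in series:
R_inner film = 1/(h_i·A) = 1/(6.99×11.4) = 0.01255 K/W
R_aluminium = L/(kA) = 0.0027/(230×11.4) = 1.03×10^-6 K/W
R_mineral wool = L/(kA) = 0.1/(0.0391×11.4) = 0.2243 K/W
R_brass = L/(kA) = 0.0007/(121×11.4) = 5.075×10^-7 K/W
R_outer film = 1/(h_o·A) = 1/(29.3×11.4) = 0.002994 K/W
R_total = 0.2399 K/W
Q = ΔT / R_total = 44 / 0.2399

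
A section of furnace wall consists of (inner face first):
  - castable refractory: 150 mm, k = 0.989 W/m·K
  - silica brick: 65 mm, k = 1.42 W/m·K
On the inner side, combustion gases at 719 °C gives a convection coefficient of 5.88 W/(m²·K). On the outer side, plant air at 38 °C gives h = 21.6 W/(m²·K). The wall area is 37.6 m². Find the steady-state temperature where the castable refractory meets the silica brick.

Series thermal resistances:
R_inner film = 1/(h_i·A) = 1/(5.88×37.6) = 0.004523 K/W
R_castable refractory = L/(kA) = 0.15/(0.989×37.6) = 0.004034 K/W
R_silica brick = L/(kA) = 0.065/(1.42×37.6) = 0.001217 K/W
R_outer film = 1/(h_o·A) = 1/(21.6×37.6) = 0.001231 K/W
R_total = 0.01101 K/W;  Q = ΔT/R_total = 681/0.01101 = 61880 W
T_interface = T_inner − Q·ΣR(inner→interface) = 719 − 61900×0.008557

T ≈ 190 °C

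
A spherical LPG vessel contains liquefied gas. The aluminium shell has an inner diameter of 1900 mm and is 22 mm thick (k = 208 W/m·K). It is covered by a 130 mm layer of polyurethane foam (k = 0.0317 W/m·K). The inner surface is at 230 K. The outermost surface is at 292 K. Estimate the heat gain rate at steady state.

Q ≈ 203 W

Spherical conduction: R = (1/r_in − 1/r_out)/(4πk) per layer; series-sum.
R_aluminium shell = (1/0.95 − 1/0.972)/(4π×208) = 9.115×10^-6 K/W
R_polyurethane foam = (1/0.972 − 1/1.102)/(4π×0.0317) = 0.3047 K/W
R_total = 0.3047 K/W
Q = ΔT/R_total = 62/0.3047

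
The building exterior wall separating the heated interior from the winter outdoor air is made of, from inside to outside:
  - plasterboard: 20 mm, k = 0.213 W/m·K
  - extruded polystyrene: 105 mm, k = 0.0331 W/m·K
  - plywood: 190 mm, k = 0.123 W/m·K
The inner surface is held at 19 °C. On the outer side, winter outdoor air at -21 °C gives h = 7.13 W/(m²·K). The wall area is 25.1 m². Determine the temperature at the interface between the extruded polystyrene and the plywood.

Thermal resistances in series:
R_plasterboard = L/(kA) = 0.02/(0.213×25.1) = 0.003741 K/W
R_extruded polystyrene = L/(kA) = 0.105/(0.0331×25.1) = 0.1264 K/W
R_plywood = L/(kA) = 0.19/(0.123×25.1) = 0.06154 K/W
R_outer film = 1/(h_o·A) = 1/(7.13×25.1) = 0.005588 K/W
R_total = 0.1973 K/W;  Q = ΔT/R_total = 40/0.1973 = 202.8 W
T_interface = T_inner − Q·ΣR(inner→interface) = 19 − 203×0.1301

T ≈ -7.39 °C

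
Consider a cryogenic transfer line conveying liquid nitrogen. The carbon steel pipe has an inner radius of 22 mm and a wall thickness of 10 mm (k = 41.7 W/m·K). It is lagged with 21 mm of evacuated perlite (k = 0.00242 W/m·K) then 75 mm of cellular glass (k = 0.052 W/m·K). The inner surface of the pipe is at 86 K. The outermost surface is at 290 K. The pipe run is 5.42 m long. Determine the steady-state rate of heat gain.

Q ≈ 30.8 W

For a radial system each layer contributes R = ln(r_out/r_in)/(2πkL); films add R = 1/(hA).
R_carbon steel pipe wall = ln(32/22)/(2π×41.7×5.42) = 2.639×10^-4 K/W
R_evacuated perlite = ln(53/32)/(2π×0.00242×5.42) = 6.122 K/W
R_cellular glass = ln(128/53)/(2π×0.052×5.42) = 0.4979 K/W
R_total = 6.62 K/W
Q = ΔT/R_total = 204/6.62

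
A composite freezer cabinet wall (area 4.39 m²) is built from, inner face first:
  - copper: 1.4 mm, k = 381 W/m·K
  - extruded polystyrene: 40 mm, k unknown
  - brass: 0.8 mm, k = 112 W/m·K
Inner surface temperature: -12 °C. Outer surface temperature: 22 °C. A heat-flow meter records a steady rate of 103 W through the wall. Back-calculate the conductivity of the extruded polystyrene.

k ≈ 0.0276 W/(m·K)

Using the resistance-network approach (series):
R_copper = L/(kA) = 0.0014/(381×4.39) = 8.37×10^-7 K/W
R_brass = L/(kA) = 0.0008/(112×4.39) = 1.627×10^-6 K/W
Sum of known resistances R_other = 2.464×10^-6 K/W
Total R = ΔT/Q = 34/103 = 0.3301 K/W
R_extruded polystyrene = R_total − R_other = 0.3301 K/W
k = L/(R·A) = 0.04/(0.3301×4.39)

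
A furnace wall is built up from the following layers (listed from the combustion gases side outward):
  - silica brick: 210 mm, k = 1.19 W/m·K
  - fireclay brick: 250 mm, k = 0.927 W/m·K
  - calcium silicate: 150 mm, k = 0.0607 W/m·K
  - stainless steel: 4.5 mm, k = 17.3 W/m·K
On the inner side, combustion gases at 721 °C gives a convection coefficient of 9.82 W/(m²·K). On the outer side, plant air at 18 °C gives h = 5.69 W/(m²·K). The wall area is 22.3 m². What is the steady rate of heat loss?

Q ≈ 4910 W

Thermal resistances in series:
R_inner film = 1/(h_i·A) = 1/(9.82×22.3) = 0.004567 K/W
R_silica brick = L/(kA) = 0.21/(1.19×22.3) = 0.007913 K/W
R_fireclay brick = L/(kA) = 0.25/(0.927×22.3) = 0.01209 K/W
R_calcium silicate = L/(kA) = 0.15/(0.0607×22.3) = 0.1108 K/W
R_stainless steel = L/(kA) = 0.0045/(17.3×22.3) = 1.166×10^-5 K/W
R_outer film = 1/(h_o·A) = 1/(5.69×22.3) = 0.007881 K/W
R_total = 0.1433 K/W
Q = ΔT / R_total = 703 / 0.1433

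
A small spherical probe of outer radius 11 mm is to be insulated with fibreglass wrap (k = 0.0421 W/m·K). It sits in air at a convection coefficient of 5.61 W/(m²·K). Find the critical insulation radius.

For a sphere r_cr = 2k/h = 2×0.0421/5.61
r_cr = 15 mm; since the bare radius (11 mm) is below r_cr, adding a thin layer of insulation will *increase* heat loss.

r_cr ≈ 15 mm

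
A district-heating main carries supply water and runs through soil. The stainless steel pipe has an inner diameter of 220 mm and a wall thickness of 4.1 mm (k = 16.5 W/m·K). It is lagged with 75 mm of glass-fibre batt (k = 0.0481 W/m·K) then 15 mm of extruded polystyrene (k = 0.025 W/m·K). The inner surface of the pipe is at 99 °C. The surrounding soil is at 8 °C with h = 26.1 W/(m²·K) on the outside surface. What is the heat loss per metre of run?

Radial resistances (cylindrical: R_cond = ln(r_o/r_i)/(2πkL), R_conv = 1/(h·2πrL)):
R_stainless steel pipe wall = ln(114.1/110)/(2π×16.5×1) = 3.53×10^-4 K/W
R_glass-fibre batt = ln(189.1/114.1)/(2π×0.0481×1) = 1.672 K/W
R_extruded polystyrene = ln(204.1/189.1)/(2π×0.025×1) = 0.486 K/W
R_outer film = 1/(h_o·2πr_oL) = 1/(26.1×2π×0.2041×1) = 0.02988 K/W
R_total = 2.188 K/W
Q = ΔT/R_total = 91/2.188

q′ ≈ 41.6 W/m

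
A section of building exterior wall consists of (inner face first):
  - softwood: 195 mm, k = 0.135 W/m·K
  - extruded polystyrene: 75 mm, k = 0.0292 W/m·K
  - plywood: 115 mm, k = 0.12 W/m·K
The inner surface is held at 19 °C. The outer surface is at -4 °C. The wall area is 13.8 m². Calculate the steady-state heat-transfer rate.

Q ≈ 63.8 W

Thermal resistances in series:
R_softwood = L/(kA) = 0.195/(0.135×13.8) = 0.1047 K/W
R_extruded polystyrene = L/(kA) = 0.075/(0.0292×13.8) = 0.1861 K/W
R_plywood = L/(kA) = 0.115/(0.12×13.8) = 0.06944 K/W
R_total = 0.3602 K/W
Q = ΔT / R_total = 23 / 0.3602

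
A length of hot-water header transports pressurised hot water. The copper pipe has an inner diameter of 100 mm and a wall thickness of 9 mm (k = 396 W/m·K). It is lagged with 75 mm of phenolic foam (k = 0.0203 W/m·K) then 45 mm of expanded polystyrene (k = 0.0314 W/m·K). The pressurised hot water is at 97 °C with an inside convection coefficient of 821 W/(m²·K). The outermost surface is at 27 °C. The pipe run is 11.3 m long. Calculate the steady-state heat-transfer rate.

For a radial system each layer contributes R = ln(r_out/r_in)/(2πkL); films add R = 1/(hA).
R_inner film = 1/(h_i·2πr₁L) = 1/(821×2π×0.05×11.3) = 3.431×10^-4 K/W
R_copper pipe wall = ln(59/50)/(2π×396×11.3) = 5.887×10^-6 K/W
R_phenolic foam = ln(134/59)/(2π×0.0203×11.3) = 0.5691 K/W
R_expanded polystyrene = ln(179/134)/(2π×0.0314×11.3) = 0.1299 K/W
R_total = 0.6994 K/W
Q = ΔT/R_total = 70/0.6994

Q ≈ 100 W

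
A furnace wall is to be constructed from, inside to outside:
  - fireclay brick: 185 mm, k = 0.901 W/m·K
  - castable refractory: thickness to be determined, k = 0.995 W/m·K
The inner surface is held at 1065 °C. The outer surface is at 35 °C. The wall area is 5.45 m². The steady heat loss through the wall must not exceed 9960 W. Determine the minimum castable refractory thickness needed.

Treating each layer as a thermal resistance in series:
R_fireclay brick = L/(kA) = 0.185/(0.901×5.45) = 0.03767 K/W
Sum of the known resistances R_other = 0.03767 K/W
Required total resistance R_tot = ΔT/Q_allow = 1030/9960 = 0.1034 K/W
R_castable refractory = R_tot − R_other = 0.06574 K/W
L = R·k·A = 0.06574×0.995×5.45

L ≈ 356 mm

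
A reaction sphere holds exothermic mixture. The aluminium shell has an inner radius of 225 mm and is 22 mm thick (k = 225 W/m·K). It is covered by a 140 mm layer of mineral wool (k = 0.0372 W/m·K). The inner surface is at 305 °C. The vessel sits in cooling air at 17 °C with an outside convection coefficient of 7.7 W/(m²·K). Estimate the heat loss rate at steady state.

Each spherical layer contributes R = (1/r_i − 1/r_o)/(4πk):
R_aluminium shell = (1/0.225 − 1/0.247)/(4π×225) = 1.4×10^-4 K/W
R_mineral wool = (1/0.247 − 1/0.387)/(4π×0.0372) = 3.133 K/W
R_outer film = 1/(h·4πr_o²) = 1/(7.7×4π×0.387²) = 0.069 K/W
R_total = 3.202 K/W
Q = ΔT/R_total = 288/3.202

Q ≈ 89.9 W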